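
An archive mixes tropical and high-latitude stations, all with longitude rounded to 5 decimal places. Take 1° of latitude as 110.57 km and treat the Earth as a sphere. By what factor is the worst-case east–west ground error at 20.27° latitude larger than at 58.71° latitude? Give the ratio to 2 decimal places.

Rounding to 5 decimal places leaves the longitude within ±5e-06° of the true value.
Error at 20.27° = 5e-06° × 110570 × cos 20.27° ≈ 0.55285 × 0.9381 = 0.51861 m.
Error at 58.71° = 5e-06° × 110570 × cos 58.71° ≈ 0.55285 × 0.5194 = 0.28713 m.
The ratio reduces to cos 20.27° / cos 58.71° = 0.9381/0.5194 ≈ 1.8062.

1.81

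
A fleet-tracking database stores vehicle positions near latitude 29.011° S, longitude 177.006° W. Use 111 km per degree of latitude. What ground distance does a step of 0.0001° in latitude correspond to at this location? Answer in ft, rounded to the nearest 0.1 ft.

Along a meridian 0.0001° is 0.0001 × 111000 = 11.1 m.
In feet: 11.1 m ÷ 0.3048 ≈ 36.417 ft.

36.4 ft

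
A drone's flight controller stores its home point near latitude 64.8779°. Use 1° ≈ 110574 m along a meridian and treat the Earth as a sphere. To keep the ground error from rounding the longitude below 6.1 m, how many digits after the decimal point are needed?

4 decimal places

At 64.8779° one degree of longitude covers 110574 × cos 64.8779° ≈ 110574 × 0.4245 ≈ 46944 m.
With N decimal places the half-ulp bound is 0.5·10⁻ᴺ°, or 0.5·10⁻ᴺ × 46944 m on the ground.
Need 0.5 × 46944 × 10⁻ᴺ ≤ 6.1 → 10⁻ᴺ ≤ 2.599e-04, so N ≥ 3.59.
N = 3 would give 23.5 m (too coarse); N = 4 gives 2.35 m ≤ 6.1 m.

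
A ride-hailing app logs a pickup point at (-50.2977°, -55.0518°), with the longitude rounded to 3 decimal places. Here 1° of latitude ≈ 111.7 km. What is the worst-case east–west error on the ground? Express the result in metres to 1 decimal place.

Rounding to 3 decimal places leaves the longitude within ±0.0005° of the true value.
One degree of longitude at 50.2977° is 111700 × cos 50.2977° ≈ 111700 × 0.6388 = 71353.8 m.
Maximum E–W displacement: 0.0005 × 71353.8 = 35.6769 m.

35.7 metres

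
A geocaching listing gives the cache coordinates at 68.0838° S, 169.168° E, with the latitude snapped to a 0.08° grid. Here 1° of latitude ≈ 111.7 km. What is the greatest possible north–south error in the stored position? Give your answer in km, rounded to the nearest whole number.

With a 0.08° grid the true value lies within half a step, ±0.08°/2 = ±0.04°, of the stored one.
North–south distance: 0.04° × 111700 m/° = 4468 m.
That is 4468 m = 4.468 km.

4 km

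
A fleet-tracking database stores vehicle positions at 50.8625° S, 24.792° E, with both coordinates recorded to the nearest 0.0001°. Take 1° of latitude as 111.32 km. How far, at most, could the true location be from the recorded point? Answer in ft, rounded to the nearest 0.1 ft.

Rounding to 4 decimal places leaves each coordinate within ±5e-05° of the true value.
N–S: 5e-05° × 111320 m/° = 5.566 m.
Longitude error → 5e-05 × 111320 × cos 50.8625° = 5e-05 × 111320 × 0.6312 ≈ 3.51317 m.
The two errors are perpendicular, so the maximum displacement is √(5.566² + 3.51317²) ≈ 6.582 m.
In feet: 6.582 m ÷ 0.3048 ≈ 21.594 ft.

21.6 ft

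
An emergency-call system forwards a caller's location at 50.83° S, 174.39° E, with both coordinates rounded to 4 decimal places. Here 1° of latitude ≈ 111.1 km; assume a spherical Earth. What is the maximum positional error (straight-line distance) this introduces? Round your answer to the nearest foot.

22 feet

Rounding to 4 decimal places leaves each coordinate within ±5e-05° of the true value.
N–S: 5e-05° × 111100 m/° = 5.555 m.
E–W at 50.83°: 5e-05° × 111100 × cos 50.83° = 5e-05 × 111100 × 0.6316 ≈ 3.50867 m.
Worst case both components are at the extreme and orthogonal: √(5.555² + 3.50867²) ≈ 6.5703 m.
Converting: 6.5703 m × 3.2808 ft/m ≈ 21.556 ft.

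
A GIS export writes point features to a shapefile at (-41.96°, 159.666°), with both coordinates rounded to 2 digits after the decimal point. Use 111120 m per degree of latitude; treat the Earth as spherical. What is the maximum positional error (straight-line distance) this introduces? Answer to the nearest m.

692 m

Rounding to 2 decimal places leaves each coordinate within ±0.005° of the true value.
N–S: 0.005° × 111120 m/° = 555.6 m.
Longitude error → 0.005 × 111120 × cos 41.96° = 0.005 × 111120 × 0.7436 ≈ 413.151 m.
Worst case both components are at the extreme and orthogonal: √(555.6² + 413.151²) ≈ 692.376 m.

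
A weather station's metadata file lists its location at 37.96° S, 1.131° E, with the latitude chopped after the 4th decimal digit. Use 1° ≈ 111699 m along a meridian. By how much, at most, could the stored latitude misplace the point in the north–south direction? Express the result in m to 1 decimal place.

11.2 m

Truncating at 4 decimal places can drop up to a full unit in the last place, so the latitude may be off by as much as 0.0001°.
So the N–S error is at most 0.0001 × 111699 = 11.1699 m.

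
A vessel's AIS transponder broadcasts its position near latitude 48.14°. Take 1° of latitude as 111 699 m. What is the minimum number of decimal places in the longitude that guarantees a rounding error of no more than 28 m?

4

At 48.14° one degree of longitude covers 111699 × cos 48.14° ≈ 111699 × 0.6673 ≈ 74538.2 m.
With N decimal places the half-ulp bound is 0.5·10⁻ᴺ°, or 0.5·10⁻ᴺ × 74538.2 m on the ground.
Setting 37269.1 × 10⁻ᴺ ≤ 28 gives 10ᴺ ≥ 1331, i.e. N ≥ 3.12.
N = 3 would give 37.3 m (too coarse); N = 4 gives 3.73 m ≤ 28 m.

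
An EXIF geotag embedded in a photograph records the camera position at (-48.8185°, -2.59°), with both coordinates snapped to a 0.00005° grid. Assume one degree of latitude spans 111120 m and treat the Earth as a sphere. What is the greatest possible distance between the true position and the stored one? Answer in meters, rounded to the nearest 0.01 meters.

With a 0.00005° grid the true value lies within half a step, ±0.00005°/2 = ±2.5e-05°, of the stored one.
Latitude error → 2.5e-05 × 111120 = 2.778 m along the meridian.
East–west component at 48.8185°: 2.5e-05° × 111120 × cos 48.8185° ≈ 2.5e-05 × 73166.6 ≈ 1.82916 m.
Combining orthogonally: (2.778² + 1.82916²)^½ ≈ 3.32613 m.

3.33 meters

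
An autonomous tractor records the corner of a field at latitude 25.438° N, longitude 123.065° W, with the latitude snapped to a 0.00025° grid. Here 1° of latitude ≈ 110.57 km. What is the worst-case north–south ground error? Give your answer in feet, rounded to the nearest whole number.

45 feet

With a 0.00025° grid the true value lies within half a step, ±0.00025°/2 = ±0.000125°, of the stored one.
So the N–S error is at most 0.000125 × 110570 = 13.8213 m.
Converting: 13.8213 m × 3.2808 ft/m ≈ 45.345 ft.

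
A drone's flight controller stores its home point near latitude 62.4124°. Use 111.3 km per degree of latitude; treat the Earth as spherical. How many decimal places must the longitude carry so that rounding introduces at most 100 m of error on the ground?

At 62.4124° one degree of longitude covers 111300 × cos 62.4124° ≈ 111300 × 0.4631 ≈ 51543.5 m.
Rounding to N decimal places gives at most 0.5 × 10⁻ᴺ degrees of error, i.e. 0.5 × 10⁻ᴺ × 51543.5 m.
Need 0.5 × 51543.5 × 10⁻ᴺ ≤ 100 → 10⁻ᴺ ≤ 3.880e-03, so N ≥ 2.41.
N = 2 would give 258 m (too coarse); N = 3 gives 25.8 m ≤ 100 m.

3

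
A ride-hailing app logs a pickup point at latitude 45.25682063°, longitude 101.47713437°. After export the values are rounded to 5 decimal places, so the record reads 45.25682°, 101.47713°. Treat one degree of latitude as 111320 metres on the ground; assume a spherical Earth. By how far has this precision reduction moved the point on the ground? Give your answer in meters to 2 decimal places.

0.35 meters

The latitude changed by +0.00000063° and the longitude by +0.00000437°.
North–south shift: 0.00000063 × 111320 = 0.0701316 m.
E–W at 45.2568°: 0.00000437° × 111320 × cos 45.2568° = 0.00000437 × 111320 × 0.7039 ≈ 0.34244 m.
Hypotenuse of the two orthogonal shifts: √(0.0701316² + 0.34244²) = 0.349547 m.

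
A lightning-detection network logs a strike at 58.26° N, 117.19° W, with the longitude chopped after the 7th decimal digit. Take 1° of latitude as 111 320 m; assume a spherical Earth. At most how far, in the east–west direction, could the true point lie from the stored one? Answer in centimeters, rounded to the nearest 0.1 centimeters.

0.6 centimeters

Truncating at 7 decimal places can drop up to a full unit in the last place, so the longitude may be off by as much as 1e-07°.
One degree of longitude at 58.26° is 111320 × cos 58.26° ≈ 111320 × 0.5261 = 58561.6 m.
So at most 1e-07° × 58561.6 ≈ 0.00585616 m east–west.
That is 0.00585616 m = 0.58562 cm.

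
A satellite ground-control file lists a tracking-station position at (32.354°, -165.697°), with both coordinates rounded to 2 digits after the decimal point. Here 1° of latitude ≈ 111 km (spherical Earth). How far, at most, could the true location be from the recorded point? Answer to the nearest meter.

727 meters

Rounding to 2 decimal places leaves each coordinate within ±0.005° of the true value.
N–S: 0.005° × 111000 m/° = 555 m.
E–W at 32.354°: 0.005° × 111000 × cos 32.354° = 0.005 × 111000 × 0.8448 ≈ 468.841 m.
Worst case both components are at the extreme and orthogonal: √(555² + 468.841²) ≈ 726.524 m.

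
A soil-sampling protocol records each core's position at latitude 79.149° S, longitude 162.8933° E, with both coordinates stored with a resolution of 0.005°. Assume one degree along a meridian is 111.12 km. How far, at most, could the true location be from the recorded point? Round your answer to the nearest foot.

With a 0.005° grid the true value lies within half a step, ±0.005°/2 = ±0.0025°, of the stored one.
N–S: 0.0025° × 111120 m/° = 277.8 m.
E–W at 79.149°: 0.0025° × 111120 × cos 79.149° = 0.0025 × 111120 × 0.1883 ≈ 52.2974 m.
Combining orthogonally: (277.8² + 52.2974²)^½ ≈ 282.68 m.
Converting: 282.68 m × 3.2808 ft/m ≈ 927.43 ft.

927 feet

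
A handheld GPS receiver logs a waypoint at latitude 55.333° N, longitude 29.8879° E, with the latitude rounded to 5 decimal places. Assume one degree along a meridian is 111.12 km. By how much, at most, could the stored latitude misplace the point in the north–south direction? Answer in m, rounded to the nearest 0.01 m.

0.56 m

Rounding to 5 decimal places leaves the latitude within ±5e-06° of the true value.
So the N–S error is at most 5e-06 × 111120 = 0.5556 m.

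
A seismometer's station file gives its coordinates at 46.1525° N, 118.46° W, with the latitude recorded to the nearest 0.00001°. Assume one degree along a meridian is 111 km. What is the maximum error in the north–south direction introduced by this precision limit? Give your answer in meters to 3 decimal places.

0.555 meters

Rounding to 5 decimal places leaves the latitude within ±5e-06° of the true value.
So the N–S error is at most 5e-06 × 111000 = 0.555 m.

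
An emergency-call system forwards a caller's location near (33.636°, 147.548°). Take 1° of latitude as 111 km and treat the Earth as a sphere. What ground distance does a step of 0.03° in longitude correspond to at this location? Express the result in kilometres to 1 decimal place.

One degree of longitude here spans 111000 × cos 33.636° = 111000 × 0.8326 ≈ 92415.6 m; 0.03° of that is 2772.47 m.
That is 2772.47 m = 2.7725 km.

2.8 kilometres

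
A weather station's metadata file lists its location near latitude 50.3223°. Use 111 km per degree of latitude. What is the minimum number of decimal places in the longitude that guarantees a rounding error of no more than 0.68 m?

At 50.3223° one degree of longitude covers 111000 × cos 50.3223° ≈ 111000 × 0.6385 ≈ 70870 m.
With N decimal places the half-ulp bound is 0.5·10⁻ᴺ°, or 0.5·10⁻ᴺ × 70870 m on the ground.
Need 0.5 × 70870 × 10⁻ᴺ ≤ 0.68 → 10⁻ᴺ ≤ 1.919e-05, so N ≥ 4.72.
So 5 decimal places suffice (0.354 m); 4 would allow up to 3.54 m.

5 decimal places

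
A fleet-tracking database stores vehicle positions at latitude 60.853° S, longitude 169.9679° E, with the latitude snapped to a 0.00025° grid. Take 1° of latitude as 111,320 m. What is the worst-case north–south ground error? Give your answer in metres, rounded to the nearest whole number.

With a 0.00025° grid the true value lies within half a step, ±0.00025°/2 = ±0.000125°, of the stored one.
Along the meridian that is 0.000125° × 111320 m/° = 13.915 m.

14 metres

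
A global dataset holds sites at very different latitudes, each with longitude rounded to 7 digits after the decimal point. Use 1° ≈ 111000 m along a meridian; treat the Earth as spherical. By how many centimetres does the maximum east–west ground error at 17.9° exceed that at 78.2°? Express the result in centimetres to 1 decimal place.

Rounding to 7 decimal places leaves the longitude within ±5e-08° of the true value.
Error at 17.9° = 5e-08° × 111000 × cos 17.9° ≈ 0.00555 × 0.9516 = 0.0052813 m.
At 78.2°: 5e-08° × 111000 × cos 78.2° = 5e-08 × 111000 × 0.2045 ≈ 0.001135 m.
Difference: 0.0052813 − 0.001135 = 0.0041464 m.
That is 0.0041464 m = 0.41464 cm.

0.4 centimetres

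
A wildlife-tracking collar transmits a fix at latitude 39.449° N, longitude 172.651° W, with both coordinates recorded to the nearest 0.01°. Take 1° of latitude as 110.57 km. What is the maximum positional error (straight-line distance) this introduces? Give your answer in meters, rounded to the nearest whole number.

698 meters

Rounding to 2 decimal places leaves each coordinate within ±0.005° of the true value.
North–south component: 0.005° × 110570 = 552.85 m.
Longitude error → 0.005 × 110570 × cos 39.449° = 0.005 × 110570 × 0.7722 ≈ 426.905 m.
The two errors are perpendicular, so the maximum displacement is √(552.85² + 426.905²) ≈ 698.492 m.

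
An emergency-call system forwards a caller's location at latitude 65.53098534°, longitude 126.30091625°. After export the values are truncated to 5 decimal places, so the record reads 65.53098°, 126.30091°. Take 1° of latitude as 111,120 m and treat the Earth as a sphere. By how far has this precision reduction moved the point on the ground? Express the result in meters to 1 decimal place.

The latitude changed by +0.00000534° and the longitude by +0.00000625°.
N–S: 0.00000534° × 111120 m/° = 0.593381 m.
East–west at this latitude: 0.00000625° × 111120 × cos 65.531° ≈ 0.00000625 × 46026 = 0.287663 m.
Combined displacement = (0.593381² + 0.287663²)^½ ≈ 0.659432 m.

0.7 meters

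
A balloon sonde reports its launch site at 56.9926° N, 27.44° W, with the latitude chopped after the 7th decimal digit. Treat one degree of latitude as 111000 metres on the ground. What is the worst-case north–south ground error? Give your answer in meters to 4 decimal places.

Truncating at 7 decimal places can drop up to a full unit in the last place, so the latitude may be off by as much as 1e-07°.
North–south distance: 1e-07° × 111000 m/° = 0.0111 m.

0.0111 meters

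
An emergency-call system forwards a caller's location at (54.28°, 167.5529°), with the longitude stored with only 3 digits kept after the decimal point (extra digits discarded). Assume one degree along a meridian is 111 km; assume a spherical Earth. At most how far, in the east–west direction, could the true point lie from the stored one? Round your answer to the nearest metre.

65 metres

Truncating at 3 decimal places can drop up to a full unit in the last place, so the longitude may be off by as much as 0.001°.
One degree of longitude at 54.28° is 111000 × cos 54.28° ≈ 111000 × 0.5838 = 64804.5 m.
East–west error: 0.001° × 64804.5 m/° ≈ 64.8045 m.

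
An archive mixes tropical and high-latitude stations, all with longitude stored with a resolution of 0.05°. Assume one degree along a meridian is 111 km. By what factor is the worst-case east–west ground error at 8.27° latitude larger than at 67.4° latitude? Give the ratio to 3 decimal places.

With a 0.05° grid the true value lies within half a step, ±0.05°/2 = ±0.025°, of the stored one.
Error at 8.27° = 0.025° × 111000 × cos 8.27° ≈ 2775 × 0.9896 = 2746.1 m.
At 67.4°: 0.025° × 111000 × cos 67.4° = 0.025 × 111000 × 0.3843 ≈ 1066.4 m.
Ratio: 2746.1 / 1066.4 = cos 8.27° / cos 67.4° ≈ 2.5751.

2.575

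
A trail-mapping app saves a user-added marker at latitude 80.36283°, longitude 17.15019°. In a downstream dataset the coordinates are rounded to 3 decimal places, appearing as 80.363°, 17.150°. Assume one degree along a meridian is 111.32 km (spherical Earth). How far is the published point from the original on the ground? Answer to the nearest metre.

The latitude changed by -0.00017° and the longitude by +0.00019°.
N–S: -0.00017° × 111320 m/° = -18.9244 m.
East–west at this latitude: 0.00019° × 111320 × cos 80.363° ≈ 0.00019 × 18635.6 = 3.54076 m.
Combined displacement = (18.9244² + 3.54076²)^½ ≈ 19.2528 m.

19 metres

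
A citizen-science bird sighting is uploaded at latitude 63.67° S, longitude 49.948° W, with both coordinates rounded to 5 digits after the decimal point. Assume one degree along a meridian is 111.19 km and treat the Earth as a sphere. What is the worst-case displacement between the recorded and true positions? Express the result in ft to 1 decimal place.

2.0 ft

Rounding to 5 decimal places leaves each coordinate within ±5e-06° of the true value.
N–S: 5e-06° × 111190 m/° = 0.55595 m.
Longitude error → 5e-06 × 111190 × cos 63.67° = 5e-06 × 111190 × 0.4435 ≈ 0.246586 m.
The two errors are perpendicular, so the maximum displacement is √(0.55595² + 0.246586²) ≈ 0.608182 m.
Converting: 0.608182 m × 3.2808 ft/m ≈ 1.9953 ft.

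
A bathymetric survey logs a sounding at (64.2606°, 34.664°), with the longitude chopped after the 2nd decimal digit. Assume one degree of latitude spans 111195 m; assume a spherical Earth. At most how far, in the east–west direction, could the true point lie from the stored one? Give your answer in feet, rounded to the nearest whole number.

1584 feet

Truncating at 2 decimal places can drop up to a full unit in the last place, so the longitude may be off by as much as 0.01°.
Parallels shrink by cos φ, so at 64.2606° a degree of longitude is 111195 × 0.4343 ≈ 48289.6 m.
East–west error: 0.01° × 48289.6 m/° ≈ 482.896 m.
Converting: 482.896 m × 3.2808 ft/m ≈ 1584.3 ft.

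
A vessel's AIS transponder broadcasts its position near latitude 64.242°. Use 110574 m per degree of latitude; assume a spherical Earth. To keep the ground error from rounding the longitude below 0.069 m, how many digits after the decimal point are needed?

At 64.242° one degree of longitude covers 110574 × cos 64.242° ≈ 110574 × 0.4346 ≈ 48052.3 m.
N decimal places → at most half a unit in the last place, 0.5 × 10⁻ᴺ° = 48052.3/2 × 10⁻ᴺ m.
Need 0.5 × 48052.3 × 10⁻ᴺ ≤ 0.069 → 10⁻ᴺ ≤ 2.872e-06, so N ≥ 5.54.
So 6 decimal places suffice (0.024 m); 5 would allow up to 0.24 m.

6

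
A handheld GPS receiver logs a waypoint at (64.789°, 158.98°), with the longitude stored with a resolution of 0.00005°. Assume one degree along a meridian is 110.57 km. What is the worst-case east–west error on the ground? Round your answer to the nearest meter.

1 meters

With a 0.00005° grid the true value lies within half a step, ±0.00005°/2 = ±2.5e-05°, of the stored one.
One degree of longitude at 64.789° is 110570 × cos 64.789° ≈ 110570 × 0.4260 = 47097.6 m.
Maximum E–W displacement: 2.5e-05 × 47097.6 = 1.17744 m.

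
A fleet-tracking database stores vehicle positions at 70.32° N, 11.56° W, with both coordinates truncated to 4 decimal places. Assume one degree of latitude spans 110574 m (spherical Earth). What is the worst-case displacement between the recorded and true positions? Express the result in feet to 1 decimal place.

Truncating at 4 decimal places can drop up to a full unit in the last place, so each coordinate may be off by as much as 0.0001°.
North–south component: 0.0001° × 110574 = 11.0574 m.
E–W at 70.32°: 0.0001° × 110574 × cos 70.32° = 0.0001 × 110574 × 0.3368 ≈ 3.72376 m.
Combining orthogonally: (11.0574² + 3.72376²)^½ ≈ 11.6676 m.
In feet: 11.6676 m ÷ 0.3048 ≈ 38.279 ft.

38.3 feet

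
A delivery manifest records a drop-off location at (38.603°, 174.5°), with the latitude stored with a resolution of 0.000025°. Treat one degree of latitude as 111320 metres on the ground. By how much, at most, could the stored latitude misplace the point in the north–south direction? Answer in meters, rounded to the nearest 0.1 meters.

With a 0.000025° grid the true value lies within half a step, ±0.000025°/2 = ±1.25e-05°, of the stored one.
So the N–S error is at most 1.25e-05 × 111320 = 1.3915 m.

1.4 meters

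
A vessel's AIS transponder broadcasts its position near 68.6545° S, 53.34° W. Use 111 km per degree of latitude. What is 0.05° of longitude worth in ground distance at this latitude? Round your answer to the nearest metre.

2020 metres

0.05° of longitude at 68.6545° is 0.05 × 111000 × cos 68.6545° ≈ 0.05 × 40403 = 2020.15 m.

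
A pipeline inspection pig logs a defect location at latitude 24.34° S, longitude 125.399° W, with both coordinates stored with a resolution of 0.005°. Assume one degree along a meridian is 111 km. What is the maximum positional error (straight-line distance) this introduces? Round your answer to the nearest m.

With a 0.005° grid the true value lies within half a step, ±0.005°/2 = ±0.0025°, of the stored one.
Latitude error → 0.0025 × 111000 = 277.5 m along the meridian.
E–W at 24.34°: 0.0025° × 111000 × cos 24.34° = 0.0025 × 111000 × 0.9111 ≈ 252.835 m.
Combining orthogonally: (277.5² + 252.835²)^½ ≈ 375.409 m.

375 m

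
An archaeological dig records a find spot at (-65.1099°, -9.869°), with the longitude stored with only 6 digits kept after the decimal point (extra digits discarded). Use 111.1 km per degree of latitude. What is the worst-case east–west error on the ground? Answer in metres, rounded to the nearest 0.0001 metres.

0.0468 metres

Truncating at 6 decimal places can drop up to a full unit in the last place, so the longitude may be off by as much as 1e-06°.
Parallels shrink by cos φ, so at 65.1099° a degree of longitude is 111100 × 0.4209 ≈ 46759.7 m.
So at most 1e-06° × 46759.7 ≈ 0.0467597 m east–west.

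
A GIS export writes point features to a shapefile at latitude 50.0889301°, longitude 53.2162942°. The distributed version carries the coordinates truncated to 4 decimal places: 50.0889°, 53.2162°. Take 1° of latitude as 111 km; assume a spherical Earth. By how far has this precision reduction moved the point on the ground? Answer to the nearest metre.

7 metres

The latitude changed by +0.0000301° and the longitude by +0.0000942°.
N–S: 0.0000301° × 111000 m/° = 3.3411 m.
E–W at 50.0889°: 0.0000942° × 111000 × cos 50.0889° = 0.0000942 × 111000 × 0.6416 ≈ 6.70868 m.
Hypotenuse of the two orthogonal shifts: √(3.3411² + 6.70868²) = 7.49462 m.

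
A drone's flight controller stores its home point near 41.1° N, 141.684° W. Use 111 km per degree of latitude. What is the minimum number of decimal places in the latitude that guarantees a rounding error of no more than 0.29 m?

One degree of latitude covers 111000 m.
N decimal places → at most half a unit in the last place, 0.5 × 10⁻ᴺ° = 111000/2 × 10⁻ᴺ m.
Need 0.5 × 111000 × 10⁻ᴺ ≤ 0.29 → 10⁻ᴺ ≤ 5.225e-06, so N ≥ 5.28.
At 5 places the error can reach 0.555 m, but 6 places keeps it to 0.0555 m.

6 decimal places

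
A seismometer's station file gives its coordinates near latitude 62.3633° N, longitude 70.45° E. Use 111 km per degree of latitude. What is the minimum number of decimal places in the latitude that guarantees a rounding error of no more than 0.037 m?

One degree of latitude covers 111000 m.
N decimal places → at most half a unit in the last place, 0.5 × 10⁻ᴺ° = 111000/2 × 10⁻ᴺ m.
Need 0.5 × 111000 × 10⁻ᴺ ≤ 0.037 → 10⁻ᴺ ≤ 6.667e-07, so N ≥ 6.18.
N = 6 would give 0.0555 m (too coarse); N = 7 gives 0.00555 m ≤ 0.037 m.

7 decimal places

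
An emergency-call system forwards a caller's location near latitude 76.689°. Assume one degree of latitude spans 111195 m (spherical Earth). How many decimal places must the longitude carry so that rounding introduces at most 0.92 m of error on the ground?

5 decimal places

At 76.689° one degree of longitude covers 111195 × cos 76.689° ≈ 111195 × 0.2302 ≈ 25601.2 m.
Rounding to N decimal places gives at most 0.5 × 10⁻ᴺ degrees of error, i.e. 0.5 × 10⁻ᴺ × 25601.2 m.
Setting 12800.6 × 10⁻ᴺ ≤ 0.92 gives 10ᴺ ≥ 1.391e+04, i.e. N ≥ 4.14.
At 4 places the error can reach 1.28 m, but 5 places keeps it to 0.128 m.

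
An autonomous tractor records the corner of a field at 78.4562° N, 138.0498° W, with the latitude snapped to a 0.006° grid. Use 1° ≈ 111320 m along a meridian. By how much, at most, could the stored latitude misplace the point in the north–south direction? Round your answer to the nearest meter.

334 meters

With a 0.006° grid the true value lies within half a step, ±0.006°/2 = ±0.003°, of the stored one.
So the N–S error is at most 0.003 × 111320 = 333.96 m.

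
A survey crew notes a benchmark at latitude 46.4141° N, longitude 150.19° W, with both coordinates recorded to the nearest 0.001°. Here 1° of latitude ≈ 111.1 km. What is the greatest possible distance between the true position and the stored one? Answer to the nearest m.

Rounding to 3 decimal places leaves each coordinate within ±0.0005° of the true value.
Latitude error → 0.0005 × 111100 = 55.55 m along the meridian.
Longitude error → 0.0005 × 111100 × cos 46.4141° = 0.0005 × 111100 × 0.6894 ≈ 38.2985 m.
Worst case both components are at the extreme and orthogonal: √(55.55² + 38.2985²) ≈ 67.4728 m.

67 m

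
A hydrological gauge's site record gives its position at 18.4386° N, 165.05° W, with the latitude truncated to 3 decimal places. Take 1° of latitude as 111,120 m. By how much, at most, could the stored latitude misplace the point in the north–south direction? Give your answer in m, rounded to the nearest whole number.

111 m

Truncating at 3 decimal places can drop up to a full unit in the last place, so the latitude may be off by as much as 0.001°.
North–south distance: 0.001° × 111120 m/° = 111.12 m.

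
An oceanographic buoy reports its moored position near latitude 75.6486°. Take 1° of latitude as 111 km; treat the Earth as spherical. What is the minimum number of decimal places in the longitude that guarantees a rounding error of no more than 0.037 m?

At 75.6486° one degree of longitude covers 111000 × cos 75.6486° ≈ 111000 × 0.2479 ≈ 27513.4 m.
N decimal places → at most half a unit in the last place, 0.5 × 10⁻ᴺ° = 27513.4/2 × 10⁻ᴺ m.
Need 0.5 × 27513.4 × 10⁻ᴺ ≤ 0.037 → 10⁻ᴺ ≤ 2.690e-06, so N ≥ 5.57.
N = 5 would give 0.138 m (too coarse); N = 6 gives 0.0138 m ≤ 0.037 m.

6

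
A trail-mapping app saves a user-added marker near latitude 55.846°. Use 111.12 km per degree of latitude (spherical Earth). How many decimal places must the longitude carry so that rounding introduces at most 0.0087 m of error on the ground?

7

At 55.846° one degree of longitude covers 111120 × cos 55.846° ≈ 111120 × 0.5614 ≈ 62384.9 m.
With N decimal places the half-ulp bound is 0.5·10⁻ᴺ°, or 0.5·10⁻ᴺ × 62384.9 m on the ground.
Setting 31192.4 × 10⁻ᴺ ≤ 0.0087 gives 10ᴺ ≥ 3.585e+06, i.e. N ≥ 6.55.
At 6 places the error can reach 0.0312 m, but 7 places keeps it to 0.00312 m.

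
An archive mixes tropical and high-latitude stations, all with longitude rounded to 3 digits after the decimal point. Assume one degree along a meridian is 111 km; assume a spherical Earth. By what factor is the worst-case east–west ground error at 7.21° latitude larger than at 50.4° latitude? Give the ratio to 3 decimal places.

Rounding to 3 decimal places leaves the longitude within ±0.0005° of the true value.
Error at 7.21° = 0.0005° × 111000 × cos 7.21° ≈ 55.5 × 0.9921 = 55.061 m.
Error at 50.4° = 0.0005° × 111000 × cos 50.4° ≈ 55.5 × 0.6374 = 35.377 m.
Ratio: 55.061 / 35.377 = cos 7.21° / cos 50.4° ≈ 1.5564.

1.556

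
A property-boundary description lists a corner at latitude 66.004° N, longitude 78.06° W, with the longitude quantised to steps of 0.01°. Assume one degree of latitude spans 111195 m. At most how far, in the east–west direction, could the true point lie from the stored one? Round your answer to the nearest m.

With a 0.01° grid the true value lies within half a step, ±0.01°/2 = ±0.005°, of the stored one.
Parallels shrink by cos φ, so at 66.004° a degree of longitude is 111195 × 0.4067 ≈ 45220 m.
Maximum E–W displacement: 0.005 × 45220 = 226.1 m.

226 m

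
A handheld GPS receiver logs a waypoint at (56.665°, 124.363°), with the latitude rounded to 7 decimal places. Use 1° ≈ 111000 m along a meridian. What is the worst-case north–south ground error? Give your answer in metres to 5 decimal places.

Rounding to 7 decimal places leaves the latitude within ±5e-08° of the true value.
So the N–S error is at most 5e-08 × 111000 = 0.00555 m.

0.00555 metres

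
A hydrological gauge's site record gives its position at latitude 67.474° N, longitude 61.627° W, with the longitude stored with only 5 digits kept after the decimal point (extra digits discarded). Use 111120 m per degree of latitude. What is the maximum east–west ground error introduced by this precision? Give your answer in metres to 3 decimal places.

0.426 metres

Truncating at 5 decimal places can drop up to a full unit in the last place, so the longitude may be off by as much as 1e-05°.
At latitude 67.474° a degree of longitude spans 111120 m × cos 67.474° = 111120 × 0.3831 ≈ 42570.4 m.
Maximum E–W displacement: 1e-05 × 42570.4 = 0.425704 m.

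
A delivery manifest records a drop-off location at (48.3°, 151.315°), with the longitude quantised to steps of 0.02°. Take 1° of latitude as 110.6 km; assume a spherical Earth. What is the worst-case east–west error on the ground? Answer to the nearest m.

With a 0.02° grid the true value lies within half a step, ±0.02°/2 = ±0.01°, of the stored one.
Parallels shrink by cos φ, so at 48.3° a degree of longitude is 110600 × 0.6652 ≈ 73574.5 m.
So at most 0.01° × 73574.5 ≈ 735.745 m east–west.

736 m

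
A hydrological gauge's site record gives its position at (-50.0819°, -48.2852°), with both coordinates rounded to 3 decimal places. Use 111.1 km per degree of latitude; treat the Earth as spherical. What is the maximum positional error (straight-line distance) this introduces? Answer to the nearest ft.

Rounding to 3 decimal places leaves each coordinate within ±0.0005° of the true value.
North–south component: 0.0005° × 111100 = 55.55 m.
Longitude error → 0.0005 × 111100 × cos 50.0819° = 0.0005 × 111100 × 0.6417 ≈ 35.646 m.
Worst case both components are at the extreme and orthogonal: √(55.55² + 35.646²) ≈ 66.0033 m.
In feet: 66.0033 m ÷ 0.3048 ≈ 216.55 ft.

217 ft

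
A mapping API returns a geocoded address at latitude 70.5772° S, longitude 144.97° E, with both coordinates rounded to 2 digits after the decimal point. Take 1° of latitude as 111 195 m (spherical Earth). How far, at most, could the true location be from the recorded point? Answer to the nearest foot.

Rounding to 2 decimal places leaves each coordinate within ±0.005° of the true value.
North–south component: 0.005° × 111195 = 555.975 m.
E–W at 70.5772°: 0.005° × 111195 × cos 70.5772° = 0.005 × 111195 × 0.3325 ≈ 184.882 m.
Worst case both components are at the extreme and orthogonal: √(555.975² + 184.882²) ≈ 585.909 m.
Converting: 585.909 m × 3.2808 ft/m ≈ 1922.3 ft.

1922 feet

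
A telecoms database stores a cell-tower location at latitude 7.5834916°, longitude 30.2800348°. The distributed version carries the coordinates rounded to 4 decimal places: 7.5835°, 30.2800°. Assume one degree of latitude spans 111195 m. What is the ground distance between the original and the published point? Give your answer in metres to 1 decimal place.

The latitude changed by -0.0000084° and the longitude by +0.0000348°.
North–south shift: -0.0000084 × 111195 = -0.934038 m.
East–west at this latitude: 0.0000348° × 111195 × cos 7.5835° ≈ 0.0000348 × 110222 = 3.83574 m.
Distance: √(0.934038² + 3.83574²) ≈ 3.94783 m.

3.9 metres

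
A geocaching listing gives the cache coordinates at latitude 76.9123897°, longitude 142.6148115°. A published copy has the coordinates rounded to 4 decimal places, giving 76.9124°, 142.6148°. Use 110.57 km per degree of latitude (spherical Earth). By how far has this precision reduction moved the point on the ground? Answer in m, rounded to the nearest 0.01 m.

The latitude changed by -0.0000103° and the longitude by +0.0000115°.
North–south shift: -0.0000103 × 110570 = -1.13887 m.
East–west at this latitude: 0.0000115° × 110570 × cos 76.9124° ≈ 0.0000115 × 25037.5 = 0.287932 m.
Combined displacement = (1.13887² + 0.287932²)^½ ≈ 1.1747 m.

1.17 m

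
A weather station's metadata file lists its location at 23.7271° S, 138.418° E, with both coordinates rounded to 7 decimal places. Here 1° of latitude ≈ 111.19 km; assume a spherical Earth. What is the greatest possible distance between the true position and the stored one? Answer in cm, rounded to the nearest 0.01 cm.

0.75 cm

Rounding to 7 decimal places leaves each coordinate within ±5e-08° of the true value.
North–south component: 5e-08° × 111190 = 0.0055595 m.
East–west component at 23.7271°: 5e-08° × 111190 × cos 23.7271° ≈ 5e-08 × 101791 ≈ 0.00508957 m.
The two errors are perpendicular, so the maximum displacement is √(0.0055595² + 0.00508957²) ≈ 0.00753736 m.
That is 0.00753736 m = 0.75374 cm.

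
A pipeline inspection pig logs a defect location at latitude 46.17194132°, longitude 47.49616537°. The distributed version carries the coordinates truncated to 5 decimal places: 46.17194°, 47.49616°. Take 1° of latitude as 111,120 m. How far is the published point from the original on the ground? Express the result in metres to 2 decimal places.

Δlat = 46.17194132 − 46.17194 = +0.00000132°; Δlon = 47.49616537 − 47.49616 = +0.00000537°.
N–S: 0.00000132° × 111120 m/° = 0.146678 m.
E–W at 46.1719°: 0.00000537° × 111120 × cos 46.1719° = 0.00000537 × 111120 × 0.6925 ≈ 0.413223 m.
Distance: √(0.146678² + 0.413223²) ≈ 0.438483 m.

0.44 metres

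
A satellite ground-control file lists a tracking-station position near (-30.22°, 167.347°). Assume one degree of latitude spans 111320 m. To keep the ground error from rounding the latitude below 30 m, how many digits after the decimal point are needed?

One degree of latitude covers 111320 m.
With N decimal places the half-ulp bound is 0.5·10⁻ᴺ°, or 0.5·10⁻ᴺ × 111320 m on the ground.
Need 0.5 × 111320 × 10⁻ᴺ ≤ 30 → 10⁻ᴺ ≤ 5.390e-04, so N ≥ 3.27.
So 4 decimal places suffice (5.57 m); 3 would allow up to 55.7 m.

4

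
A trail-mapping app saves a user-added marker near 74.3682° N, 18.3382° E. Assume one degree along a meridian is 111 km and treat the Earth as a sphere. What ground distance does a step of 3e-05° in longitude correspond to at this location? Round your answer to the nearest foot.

One degree of longitude here spans 111000 × cos 74.3682° = 111000 × 0.2695 ≈ 29909.4 m; 3e-05° of that is 0.897283 m.
In feet: 0.897283 m ÷ 0.3048 ≈ 2.9438 ft.

3 feet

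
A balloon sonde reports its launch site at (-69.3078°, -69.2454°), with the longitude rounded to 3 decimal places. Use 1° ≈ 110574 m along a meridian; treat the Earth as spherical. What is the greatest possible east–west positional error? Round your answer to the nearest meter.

Rounding to 3 decimal places leaves the longitude within ±0.0005° of the true value.
One degree of longitude at 69.3078° is 110574 × cos 69.3078° ≈ 110574 × 0.3533 = 39071 m.
East–west error: 0.0005° × 39071 m/° ≈ 19.5355 m.

20 meters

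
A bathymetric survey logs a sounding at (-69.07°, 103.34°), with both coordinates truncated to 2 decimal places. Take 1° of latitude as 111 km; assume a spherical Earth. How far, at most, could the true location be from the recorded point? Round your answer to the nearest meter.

Truncating at 2 decimal places can drop up to a full unit in the last place, so each coordinate may be off by as much as 0.01°.
N–S: 0.01° × 111000 m/° = 1110 m.
Longitude error → 0.01 × 111000 × cos 69.07° = 0.01 × 111000 × 0.3572 ≈ 396.522 m.
The two errors are perpendicular, so the maximum displacement is √(1110² + 396.522²) ≈ 1178.7 m.

1179 meters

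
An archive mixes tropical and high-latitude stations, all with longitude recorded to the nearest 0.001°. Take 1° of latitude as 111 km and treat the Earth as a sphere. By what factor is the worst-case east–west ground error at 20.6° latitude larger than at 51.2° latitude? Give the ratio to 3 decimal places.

Rounding to 3 decimal places leaves the longitude within ±0.0005° of the true value.
At 20.6°: 0.0005° × 111000 × cos 20.6° = 0.0005 × 111000 × 0.9361 ≈ 51.951 m.
Error at 51.2° = 0.0005° × 111000 × cos 51.2° ≈ 55.5 × 0.6266 = 34.777 m.
Ratio: 51.951 / 34.777 = cos 20.6° / cos 51.2° ≈ 1.4939.

1.494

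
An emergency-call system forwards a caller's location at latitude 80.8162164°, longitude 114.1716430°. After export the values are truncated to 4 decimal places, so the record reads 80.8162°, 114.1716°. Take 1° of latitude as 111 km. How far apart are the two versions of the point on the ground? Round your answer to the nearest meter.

2 meters

Δlat = 80.8162164 − 80.8162 = +0.0000164°; Δlon = 114.1716430 − 114.1716 = +0.0000430°.
North–south shift: 0.0000164 × 111000 = 1.8204 m.
East–west at this latitude: 0.0000430° × 111000 × cos 80.8162° ≈ 0.0000430 × 17715.8 = 0.761781 m.
Hypotenuse of the two orthogonal shifts: √(1.8204² + 0.761781²) = 1.97336 m.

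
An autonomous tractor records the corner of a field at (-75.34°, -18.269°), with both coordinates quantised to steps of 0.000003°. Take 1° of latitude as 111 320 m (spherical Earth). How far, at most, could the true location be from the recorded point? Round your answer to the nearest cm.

With a 0.000003° grid the true value lies within half a step, ±0.000003°/2 = ±1.5e-06°, of the stored one.
N–S: 1.5e-06° × 111320 m/° = 0.16698 m.
Longitude error → 1.5e-06 × 111320 × cos 75.34° = 1.5e-06 × 111320 × 0.2531 ≈ 0.0422597 m.
The two errors are perpendicular, so the maximum displacement is √(0.16698² + 0.0422597²) ≈ 0.172245 m.
That is 0.172245 m = 17.224 cm.

17 cm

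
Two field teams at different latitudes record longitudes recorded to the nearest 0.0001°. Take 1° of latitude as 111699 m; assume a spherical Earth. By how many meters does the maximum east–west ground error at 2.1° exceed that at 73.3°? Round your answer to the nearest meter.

4 meters

Rounding to 4 decimal places leaves the longitude within ±5e-05° of the true value.
Error at 2.1° = 5e-05° × 111699 × cos 2.1° ≈ 5.585 × 0.9993 = 5.5812 m.
Error at 73.3° = 5e-05° × 111699 × cos 73.3° ≈ 5.585 × 0.2874 = 1.6049 m.
So the lower-latitude error exceeds the higher by 5.5812 − 1.6049 = 3.9763 m.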